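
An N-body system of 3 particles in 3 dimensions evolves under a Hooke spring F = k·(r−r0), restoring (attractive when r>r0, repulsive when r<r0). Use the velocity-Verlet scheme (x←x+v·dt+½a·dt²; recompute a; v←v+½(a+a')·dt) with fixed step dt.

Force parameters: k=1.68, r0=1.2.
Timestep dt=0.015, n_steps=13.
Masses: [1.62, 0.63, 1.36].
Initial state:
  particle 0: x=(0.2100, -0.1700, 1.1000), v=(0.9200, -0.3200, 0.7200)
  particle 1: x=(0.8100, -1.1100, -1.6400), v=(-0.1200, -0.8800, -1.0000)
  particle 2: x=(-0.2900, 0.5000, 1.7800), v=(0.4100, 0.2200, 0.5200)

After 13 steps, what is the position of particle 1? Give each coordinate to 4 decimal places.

step 0: x0=(0.2100, -0.1700, 1.1000) x1=(0.8100, -1.1100, -1.6400) x2=(-0.2900, 0.5000, 1.7800)
step 1: x0=(0.2238, -0.1749, 1.1106) x1=(0.8079, -1.1227, -1.6538) x2=(-0.2838, 0.5032, 1.7875)
step 2: x0=(0.2378, -0.1799, 1.1208) x1=(0.8051, -1.1344, -1.6652) x2=(-0.2773, 0.5060, 1.7943)
step 3: x0=(0.2518, -0.1851, 1.1306) x1=(0.8016, -1.1450, -1.6741) x2=(-0.2707, 0.5086, 1.8005)
step 4: x0=(0.2659, -0.1904, 1.1400) x1=(0.7975, -1.1546, -1.6805) x2=(-0.2638, 0.5108, 1.8060)
step 5: x0=(0.2802, -0.1959, 1.1490) x1=(0.7927, -1.1632, -1.6845) x2=(-0.2568, 0.5128, 1.8109)
step 6: x0=(0.2944, -0.2015, 1.1575) x1=(0.7874, -1.1707, -1.6859) x2=(-0.2496, 0.5144, 1.8151)
step 7: x0=(0.3088, -0.2073, 1.1657) x1=(0.7814, -1.1771, -1.6849) x2=(-0.2422, 0.5158, 1.8186)
step 8: x0=(0.3233, -0.2132, 1.1734) x1=(0.7748, -1.1825, -1.6813) x2=(-0.2346, 0.5168, 1.8215)
step 9: x0=(0.3378, -0.2193, 1.1807) x1=(0.7676, -1.1868, -1.6753) x2=(-0.2268, 0.5175, 1.8236)
step 10: x0=(0.3524, -0.2255, 1.1876) x1=(0.7598, -1.1900, -1.6667) x2=(-0.2188, 0.5178, 1.8252)
step 11: x0=(0.3670, -0.2318, 1.1941) x1=(0.7515, -1.1922, -1.6556) x2=(-0.2107, 0.5179, 1.8260)
step 12: x0=(0.3817, -0.2383, 1.2002) x1=(0.7427, -1.1933, -1.6420) x2=(-0.2023, 0.5176, 1.8262)
step 13: x0=(0.3965, -0.2450, 1.2059) x1=(0.7333, -1.1933, -1.6259) x2=(-0.1938, 0.5170, 1.8257)

(0.7333, -1.1933, -1.6259)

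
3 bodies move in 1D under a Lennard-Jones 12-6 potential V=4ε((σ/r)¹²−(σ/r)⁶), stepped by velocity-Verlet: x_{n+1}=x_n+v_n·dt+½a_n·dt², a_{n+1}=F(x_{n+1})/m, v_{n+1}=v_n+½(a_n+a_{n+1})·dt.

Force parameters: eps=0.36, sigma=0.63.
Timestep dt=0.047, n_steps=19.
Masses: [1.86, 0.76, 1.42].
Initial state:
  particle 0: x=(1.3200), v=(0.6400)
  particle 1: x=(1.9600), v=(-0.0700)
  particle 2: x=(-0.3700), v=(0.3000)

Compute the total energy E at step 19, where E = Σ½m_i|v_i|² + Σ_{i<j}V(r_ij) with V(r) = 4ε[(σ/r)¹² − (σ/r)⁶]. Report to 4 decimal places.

step 0: x0=(1.3200) x1=(1.9600) x2=(-0.3700)
step 1: x0=(1.3441) x1=(1.9713) x2=(-0.3559)
step 2: x0=(1.3505) x1=(2.0260) x2=(-0.3418)
step 3: x0=(1.3537) x1=(2.0883) x2=(-0.3276)
step 4: x0=(1.3580) x1=(2.1479) x2=(-0.3134)
step 5: x0=(1.3640) x1=(2.2035) x2=(-0.2992)
step 6: x0=(1.3713) x1=(2.2557) x2=(-0.2850)
step 7: x0=(1.3797) x1=(2.3051) x2=(-0.2707)
step 8: x0=(1.3890) x1=(2.3524) x2=(-0.2564)
step 9: x0=(1.3989) x1=(2.3979) x2=(-0.2421)
step 10: x0=(1.4095) x1=(2.4421) x2=(-0.2278)
step 11: x0=(1.4204) x1=(2.4851) x2=(-0.2134)
step 12: x0=(1.4317) x1=(2.5272) x2=(-0.1990)
step 13: x0=(1.4433) x1=(2.5686) x2=(-0.1846)
step 14: x0=(1.4552) x1=(2.6092) x2=(-0.1702)
step 15: x0=(1.4672) x1=(2.6494) x2=(-0.1557)
step 16: x0=(1.4794) x1=(2.6891) x2=(-0.1412)
step 17: x0=(1.4918) x1=(2.7283) x2=(-0.1267)
step 18: x0=(1.5043) x1=(2.7673) x2=(-0.1121)
step 19: x0=(1.5168) x1=(2.8059) x2=(-0.0975)
step 0 velocities: v0=(0.6400) v1=(-0.0700) v2=(0.3000)
step 0: KE=0.4467, PE=-0.1225, E=0.3241
step 19 velocities: v0=(0.2684) v1=(0.8193) v2=(0.3108)
step 19: KE=0.3906, PE=-0.0246, E=0.3661

0.3661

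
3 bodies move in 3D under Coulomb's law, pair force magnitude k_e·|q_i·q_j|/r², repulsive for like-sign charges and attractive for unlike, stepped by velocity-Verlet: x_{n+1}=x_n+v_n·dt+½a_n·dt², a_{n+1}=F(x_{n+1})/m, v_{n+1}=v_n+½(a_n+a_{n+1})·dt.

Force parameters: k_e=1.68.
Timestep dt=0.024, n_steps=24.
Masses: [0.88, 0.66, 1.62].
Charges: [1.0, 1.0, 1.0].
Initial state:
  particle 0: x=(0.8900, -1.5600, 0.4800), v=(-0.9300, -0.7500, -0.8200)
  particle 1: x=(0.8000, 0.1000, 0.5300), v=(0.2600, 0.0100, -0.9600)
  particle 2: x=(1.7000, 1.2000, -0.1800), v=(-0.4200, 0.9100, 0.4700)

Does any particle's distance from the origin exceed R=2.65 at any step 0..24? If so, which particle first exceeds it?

step 0: x0=(0.8900, -1.5600, 0.4800) x1=(0.8000, 0.1000, 0.5300) x2=(1.7000, 1.2000, -0.1800)
step 1: x0=(0.8677, -1.5783, 0.4603) x1=(0.8061, 0.1003, 0.5071) x2=(1.6900, 1.2220, -0.1688)
step 2: x0=(0.8453, -1.5970, 0.4407) x1=(0.8118, 0.1007, 0.4845) x2=(1.6801, 1.2441, -0.1577)
step 3: x0=(0.8230, -1.6163, 0.4210) x1=(0.8172, 0.1012, 0.4621) x2=(1.6704, 1.2666, -0.1467)
step 4: x0=(0.8006, -1.6360, 0.4014) x1=(0.8222, 0.1017, 0.4399) x2=(1.6609, 1.2892, -0.1358)
step 5: x0=(0.7781, -1.6562, 0.3818) x1=(0.8269, 0.1023, 0.4180) x2=(1.6515, 1.3121, -0.1250)
step 6: x0=(0.7556, -1.6769, 0.3622) x1=(0.8314, 0.1029, 0.3963) x2=(1.6422, 1.3353, -0.1143)
step 7: x0=(0.7331, -1.6980, 0.3426) x1=(0.8355, 0.1034, 0.3749) x2=(1.6331, 1.3587, -0.1037)
step 8: x0=(0.7105, -1.7196, 0.3230) x1=(0.8394, 0.1039, 0.3536) x2=(1.6242, 1.3824, -0.0932)
step 9: x0=(0.6879, -1.7416, 0.3034) x1=(0.8429, 0.1044, 0.3325) x2=(1.6153, 1.4063, -0.0828)
step 10: x0=(0.6652, -1.7640, 0.2838) x1=(0.8463, 0.1048, 0.3115) x2=(1.6066, 1.4304, -0.0724)
step 11: x0=(0.6425, -1.7868, 0.2643) x1=(0.8494, 0.1052, 0.2907) x2=(1.5981, 1.4548, -0.0621)
step 12: x0=(0.6197, -1.8100, 0.2447) x1=(0.8522, 0.1054, 0.2701) x2=(1.5896, 1.4795, -0.0518)
step 13: x0=(0.5968, -1.8336, 0.2251) x1=(0.8548, 0.1055, 0.2495) x2=(1.5813, 1.5044, -0.0416)
step 14: x0=(0.5739, -1.8575, 0.2056) x1=(0.8573, 0.1055, 0.2291) x2=(1.5731, 1.5296, -0.0315)
step 15: x0=(0.5509, -1.8818, 0.1860) x1=(0.8595, 0.1054, 0.2088) x2=(1.5650, 1.5550, -0.0214)
step 16: x0=(0.5279, -1.9065, 0.1665) x1=(0.8615, 0.1051, 0.1885) x2=(1.5571, 1.5807, -0.0113)
step 17: x0=(0.5047, -1.9315, 0.1469) x1=(0.8634, 0.1047, 0.1683) x2=(1.5492, 1.6066, -0.0013)
step 18: x0=(0.4815, -1.9568, 0.1274) x1=(0.8651, 0.1042, 0.1482) x2=(1.5414, 1.6327, 0.0088)
step 19: x0=(0.4583, -1.9825, 0.1078) x1=(0.8667, 0.1035, 0.1281) x2=(1.5338, 1.6591, 0.0188)
step 20: x0=(0.4350, -2.0084, 0.0883) x1=(0.8681, 0.1026, 0.1081) x2=(1.5262, 1.6857, 0.0287)
step 21: x0=(0.4116, -2.0347, 0.0687) x1=(0.8694, 0.1016, 0.0880) x2=(1.5187, 1.7126, 0.0387)
step 22: x0=(0.3881, -2.0613, 0.0492) x1=(0.8706, 0.1005, 0.0680) x2=(1.5113, 1.7396, 0.0487)
step 23: x0=(0.3646, -2.0881, 0.0296) x1=(0.8717, 0.0992, 0.0481) x2=(1.5040, 1.7669, 0.0587)
step 24: x0=(0.3410, -2.1152, 0.0101) x1=(0.8726, 0.0978, 0.0281) x2=(1.4968, 1.7944, 0.0686)

no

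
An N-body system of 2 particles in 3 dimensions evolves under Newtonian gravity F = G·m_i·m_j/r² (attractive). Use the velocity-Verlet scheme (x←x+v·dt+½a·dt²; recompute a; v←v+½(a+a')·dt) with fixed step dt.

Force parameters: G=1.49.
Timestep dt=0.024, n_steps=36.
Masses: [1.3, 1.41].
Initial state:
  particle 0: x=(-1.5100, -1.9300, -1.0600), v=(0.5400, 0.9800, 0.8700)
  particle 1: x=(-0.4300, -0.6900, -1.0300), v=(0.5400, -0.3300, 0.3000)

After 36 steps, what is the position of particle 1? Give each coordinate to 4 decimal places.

step 0: x0=(-1.5100, -1.9300, -1.0600) x1=(-0.4300, -0.6900, -1.0300)
step 1: x0=(-1.4969, -1.9063, -1.0391) x1=(-0.4172, -0.6981, -1.0228)
step 2: x0=(-1.4835, -1.8823, -1.0182) x1=(-0.4046, -0.7065, -1.0156)
step 3: x0=(-1.4697, -1.8579, -0.9973) x1=(-0.3924, -0.7152, -1.0084)
step 4: x0=(-1.4557, -1.8332, -0.9765) x1=(-0.3805, -0.7242, -1.0012)
step 5: x0=(-1.4412, -1.8081, -0.9556) x1=(-0.3688, -0.7336, -0.9940)
step 6: x0=(-1.4265, -1.7826, -0.9347) x1=(-0.3576, -0.7433, -0.9868)
step 7: x0=(-1.4113, -1.7567, -0.9139) x1=(-0.3467, -0.7534, -0.9796)
step 8: x0=(-1.3957, -1.7305, -0.8930) x1=(-0.3361, -0.7638, -0.9723)
step 9: x0=(-1.3796, -1.7039, -0.8723) x1=(-0.3260, -0.7746, -0.9650)
step 10: x0=(-1.3632, -1.6768, -0.8515) x1=(-0.3163, -0.7858, -0.9577)
step 11: x0=(-1.3462, -1.6494, -0.8308) x1=(-0.3070, -0.7973, -0.9503)
step 12: x0=(-1.3287, -1.6215, -0.8102) x1=(-0.2982, -0.8093, -0.9429)
step 13: x0=(-1.3107, -1.5932, -0.7896) x1=(-0.2899, -0.8216, -0.9354)
step 14: x0=(-1.2921, -1.5645, -0.7691) x1=(-0.2822, -0.8343, -0.9279)
step 15: x0=(-1.2729, -1.5353, -0.7487) x1=(-0.2750, -0.8474, -0.9202)
step 16: x0=(-1.2530, -1.5056, -0.7284) x1=(-0.2684, -0.8610, -0.9125)
step 17: x0=(-1.2324, -1.4756, -0.7083) x1=(-0.2625, -0.8750, -0.9046)
step 18: x0=(-1.2111, -1.4450, -0.6883) x1=(-0.2572, -0.8894, -0.8966)
step 19: x0=(-1.1889, -1.4139, -0.6685) x1=(-0.2528, -0.9043, -0.8884)
step 20: x0=(-1.1659, -1.3824, -0.6489) x1=(-0.2491, -0.9195, -0.8800)
step 21: x0=(-1.1419, -1.3504, -0.6295) x1=(-0.2463, -0.9353, -0.8714)
step 22: x0=(-1.1169, -1.3180, -0.6104) x1=(-0.2444, -0.9515, -0.8626)
step 23: x0=(-1.0907, -1.2850, -0.5917) x1=(-0.2436, -0.9681, -0.8534)
step 24: x0=(-1.0634, -1.2516, -0.5733) x1=(-0.2440, -0.9851, -0.8439)
step 25: x0=(-1.0347, -1.2178, -0.5553) x1=(-0.2455, -1.0025, -0.8340)
step 26: x0=(-1.0045, -1.1835, -0.5379) x1=(-0.2485, -1.0204, -0.8236)
step 27: x0=(-0.9727, -1.1489, -0.5211) x1=(-0.2529, -1.0385, -0.8127)
step 28: x0=(-0.9390, -1.1140, -0.5050) x1=(-0.2590, -1.0569, -0.8010)
step 29: x0=(-0.9034, -1.0790, -0.4899) x1=(-0.2669, -1.0754, -0.7886)
step 30: x0=(-0.8655, -1.0439, -0.4757) x1=(-0.2769, -1.0940, -0.7752)
step 31: x0=(-0.8252, -1.0091, -0.4628) x1=(-0.2892, -1.1124, -0.7606)
step 32: x0=(-0.7823, -0.9747, -0.4514) x1=(-0.3039, -1.1302, -0.7447)
step 33: x0=(-0.7363, -0.9414, -0.4417) x1=(-0.3213, -1.1473, -0.7271)
step 34: x0=(-0.6873, -0.9095, -0.4343) x1=(-0.3416, -1.1628, -0.7076)
step 35: x0=(-0.6351, -0.8800, -0.4293) x1=(-0.3649, -1.1763, -0.6857)
step 36: x0=(-0.5798, -0.8539, -0.4272) x1=(-0.3909, -1.1866, -0.6612)

(-0.3909, -1.1866, -0.6612)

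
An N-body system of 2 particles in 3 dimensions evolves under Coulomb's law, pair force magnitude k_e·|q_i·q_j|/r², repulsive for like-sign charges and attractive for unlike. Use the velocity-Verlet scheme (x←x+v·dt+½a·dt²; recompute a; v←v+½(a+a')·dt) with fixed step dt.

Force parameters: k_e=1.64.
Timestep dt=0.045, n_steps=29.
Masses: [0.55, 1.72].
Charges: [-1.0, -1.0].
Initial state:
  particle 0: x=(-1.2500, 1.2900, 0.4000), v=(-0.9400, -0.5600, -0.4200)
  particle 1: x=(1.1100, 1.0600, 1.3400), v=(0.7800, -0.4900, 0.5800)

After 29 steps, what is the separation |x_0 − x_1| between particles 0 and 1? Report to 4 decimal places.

step 0: x0=(-1.2500, 1.2900, 0.4000) x1=(1.1100, 1.0600, 1.3400)
step 1: x0=(-1.2927, 1.2648, 0.3809) x1=(1.1452, 1.0379, 1.3662)
step 2: x0=(-1.3363, 1.2398, 0.3615) x1=(1.1807, 1.0158, 1.3924)
step 3: x0=(-1.3805, 1.2147, 0.3418) x1=(1.2165, 0.9937, 1.4188)
step 4: x0=(-1.4255, 1.1898, 0.3218) x1=(1.2524, 0.9716, 1.4452)
step 5: x0=(-1.4711, 1.1649, 0.3016) x1=(1.2886, 0.9495, 1.4718)
step 6: x0=(-1.5174, 1.1400, 0.2811) x1=(1.3249, 0.9273, 1.4984)
step 7: x0=(-1.5642, 1.1152, 0.2603) x1=(1.3615, 0.9051, 1.5251)
step 8: x0=(-1.6116, 1.0904, 0.2393) x1=(1.3982, 0.8829, 1.5518)
step 9: x0=(-1.6595, 1.0657, 0.2180) x1=(1.4351, 0.8608, 1.5787)
step 10: x0=(-1.7078, 1.0410, 0.1966) x1=(1.4721, 0.8385, 1.6056)
step 11: x0=(-1.7566, 1.0163, 0.1750) x1=(1.5093, 0.8163, 1.6326)
step 12: x0=(-1.8059, 0.9917, 0.1531) x1=(1.5466, 0.7941, 1.6596)
step 13: x0=(-1.8555, 0.9670, 0.1311) x1=(1.5841, 0.7719, 1.6867)
step 14: x0=(-1.9055, 0.9424, 0.1089) x1=(1.6217, 0.7496, 1.7139)
step 15: x0=(-1.9559, 0.9178, 0.0866) x1=(1.6593, 0.7274, 1.7411)
step 16: x0=(-2.0067, 0.8933, 0.0640) x1=(1.6971, 0.7051, 1.7683)
step 17: x0=(-2.0577, 0.8687, 0.0414) x1=(1.7350, 0.6829, 1.7956)
step 18: x0=(-2.1091, 0.8442, 0.0186) x1=(1.7730, 0.6606, 1.8230)
step 19: x0=(-2.1608, 0.8197, -0.0044) x1=(1.8111, 0.6383, 1.8504)
step 20: x0=(-2.2128, 0.7952, -0.0275) x1=(1.8493, 0.6161, 1.8778)
step 21: x0=(-2.2650, 0.7707, -0.0507) x1=(1.8876, 0.5938, 1.9053)
step 22: x0=(-2.3175, 0.7462, -0.0740) x1=(1.9260, 0.5715, 1.9328)
step 23: x0=(-2.3702, 0.7217, -0.0974) x1=(1.9644, 0.5492, 1.9604)
step 24: x0=(-2.4232, 0.6972, -0.1210) x1=(2.0029, 0.5270, 1.9880)
step 25: x0=(-2.4764, 0.6728, -0.1447) x1=(2.0415, 0.5047, 2.0156)
step 26: x0=(-2.5298, 0.6483, -0.1684) x1=(2.0802, 0.4824, 2.0432)
step 27: x0=(-2.5834, 0.6239, -0.1923) x1=(2.1189, 0.4601, 2.0709)
step 28: x0=(-2.6373, 0.5994, -0.2163) x1=(2.1577, 0.4378, 2.0986)
step 29: x0=(-2.6913, 0.5750, -0.2403) x1=(2.1965, 0.4155, 2.1264)

5.4330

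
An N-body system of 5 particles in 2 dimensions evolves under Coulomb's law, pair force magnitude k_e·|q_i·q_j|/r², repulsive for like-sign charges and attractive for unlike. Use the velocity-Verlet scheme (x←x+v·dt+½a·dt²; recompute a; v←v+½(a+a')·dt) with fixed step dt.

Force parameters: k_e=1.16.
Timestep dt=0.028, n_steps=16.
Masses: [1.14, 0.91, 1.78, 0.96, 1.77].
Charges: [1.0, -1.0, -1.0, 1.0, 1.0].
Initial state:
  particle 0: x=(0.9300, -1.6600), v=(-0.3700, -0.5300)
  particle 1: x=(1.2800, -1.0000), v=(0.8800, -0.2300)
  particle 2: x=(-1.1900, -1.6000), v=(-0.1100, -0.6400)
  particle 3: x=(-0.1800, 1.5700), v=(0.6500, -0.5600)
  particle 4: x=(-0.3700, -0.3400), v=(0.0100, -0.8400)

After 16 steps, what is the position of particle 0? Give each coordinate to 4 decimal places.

(0.8530, -1.8094)

step 0: x0=(0.9300, -1.6600) x1=(1.2800, -1.0000) x2=(-1.1900, -1.6000) x3=(-0.1800, 1.5700) x4=(-0.3700, -0.3400)
step 1: x0=(0.9200, -1.6743) x1=(1.3041, -1.0071) x2=(-1.1930, -1.6178) x3=(-0.1618, 1.5544) x4=(-0.3698, -0.3637)
step 2: x0=(0.9106, -1.6877) x1=(1.3272, -1.0154) x2=(-1.1958, -1.6354) x3=(-0.1435, 1.5390) x4=(-0.3696, -0.3876)
step 3: x0=(0.9020, -1.7002) x1=(1.3492, -1.0249) x2=(-1.1984, -1.6528) x3=(-0.1253, 1.5237) x4=(-0.3696, -0.4118)
step 4: x0=(0.8940, -1.7120) x1=(1.3702, -1.0353) x2=(-1.2009, -1.6700) x3=(-0.1070, 1.5085) x4=(-0.3697, -0.4363)
step 5: x0=(0.8867, -1.7230) x1=(1.3902, -1.0468) x2=(-1.2031, -1.6869) x3=(-0.0886, 1.4935) x4=(-0.3699, -0.4610)
step 6: x0=(0.8801, -1.7334) x1=(1.4091, -1.0591) x2=(-1.2052, -1.7037) x3=(-0.0702, 1.4787) x4=(-0.3702, -0.4860)
step 7: x0=(0.8742, -1.7432) x1=(1.4270, -1.0723) x2=(-1.2071, -1.7202) x3=(-0.0518, 1.4640) x4=(-0.3706, -0.5113)
step 8: x0=(0.8690, -1.7524) x1=(1.4438, -1.0863) x2=(-1.2087, -1.7365) x3=(-0.0334, 1.4494) x4=(-0.3712, -0.5368)
step 9: x0=(0.8644, -1.7611) x1=(1.4597, -1.1010) x2=(-1.2102, -1.7526) x3=(-0.0148, 1.4350) x4=(-0.3719, -0.5625)
step 10: x0=(0.8606, -1.7693) x1=(1.4744, -1.1165) x2=(-1.2115, -1.7685) x3=(0.0037, 1.4207) x4=(-0.3728, -0.5885)
step 11: x0=(0.8575, -1.7770) x1=(1.4882, -1.1327) x2=(-1.2125, -1.7841) x3=(0.0223, 1.4066) x4=(-0.3738, -0.6147)
step 12: x0=(0.8551, -1.7843) x1=(1.5008, -1.1496) x2=(-1.2133, -1.7996) x3=(0.0409, 1.3926) x4=(-0.3750, -0.6411)
step 13: x0=(0.8534, -1.7911) x1=(1.5124, -1.1671) x2=(-1.2140, -1.8147) x3=(0.0596, 1.3787) x4=(-0.3764, -0.6678)
step 14: x0=(0.8525, -1.7976) x1=(1.5230, -1.1852) x2=(-1.2144, -1.8297) x3=(0.0784, 1.3649) x4=(-0.3780, -0.6947)
step 15: x0=(0.8524, -1.8037) x1=(1.5325, -1.2040) x2=(-1.2145, -1.8444) x3=(0.0972, 1.3513) x4=(-0.3797, -0.7219)
step 16: x0=(0.8530, -1.8094) x1=(1.5408, -1.2234) x2=(-1.2145, -1.8589) x3=(0.1160, 1.3378) x4=(-0.3817, -0.7492)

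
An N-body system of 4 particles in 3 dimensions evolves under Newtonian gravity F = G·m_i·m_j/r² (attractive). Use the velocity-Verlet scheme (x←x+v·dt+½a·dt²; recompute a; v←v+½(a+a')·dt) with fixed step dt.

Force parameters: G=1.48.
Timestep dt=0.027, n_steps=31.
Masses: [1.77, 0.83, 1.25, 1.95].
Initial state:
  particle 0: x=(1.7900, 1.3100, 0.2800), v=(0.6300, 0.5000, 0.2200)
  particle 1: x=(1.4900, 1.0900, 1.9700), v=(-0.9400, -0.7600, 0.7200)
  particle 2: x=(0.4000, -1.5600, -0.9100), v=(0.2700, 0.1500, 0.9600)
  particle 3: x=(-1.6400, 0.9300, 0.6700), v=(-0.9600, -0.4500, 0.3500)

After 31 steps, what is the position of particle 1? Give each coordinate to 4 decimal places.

(0.6908, 0.4806, 2.2913)

step 0: x0=(1.7900, 1.3100, 0.2800) x1=(1.4900, 1.0900, 1.9700) x2=(0.4000, -1.5600, -0.9100) x3=(-1.6400, 0.9300, 0.6700)
step 1: x0=(1.8069, 1.3234, 0.2861) x1=(1.4646, 1.0695, 1.9891) x2=(0.4073, -1.5558, -0.8840) x3=(-1.6658, 0.9178, 0.6794)
step 2: x0=(1.8235, 1.3367, 0.2924) x1=(1.4391, 1.0490, 2.0074) x2=(0.4146, -1.5513, -0.8578) x3=(-1.6913, 0.9056, 0.6888)
step 3: x0=(1.8398, 1.3498, 0.2990) x1=(1.4135, 1.0286, 2.0250) x2=(0.4218, -1.5466, -0.8315) x3=(-1.7165, 0.8933, 0.6982)
step 4: x0=(1.8559, 1.3627, 0.3058) x1=(1.3879, 1.0082, 2.0420) x2=(0.4291, -1.5415, -0.8050) x3=(-1.7414, 0.8810, 0.7075)
step 5: x0=(1.8717, 1.3755, 0.3129) x1=(1.3623, 0.9878, 2.0582) x2=(0.4363, -1.5362, -0.7783) x3=(-1.7661, 0.8686, 0.7168)
step 6: x0=(1.8872, 1.3881, 0.3202) x1=(1.3366, 0.9675, 2.0738) x2=(0.4435, -1.5305, -0.7515) x3=(-1.7905, 0.8562, 0.7261)
step 7: x0=(1.9024, 1.4005, 0.3277) x1=(1.3109, 0.9472, 2.0888) x2=(0.4507, -1.5246, -0.7245) x3=(-1.8146, 0.8437, 0.7354)
step 8: x0=(1.9174, 1.4127, 0.3354) x1=(1.2852, 0.9270, 2.1031) x2=(0.4578, -1.5184, -0.6974) x3=(-1.8384, 0.8312, 0.7446)
step 9: x0=(1.9321, 1.4248, 0.3433) x1=(1.2594, 0.9069, 2.1169) x2=(0.4650, -1.5119, -0.6700) x3=(-1.8620, 0.8186, 0.7538)
step 10: x0=(1.9465, 1.4366, 0.3514) x1=(1.2337, 0.8868, 2.1300) x2=(0.4721, -1.5052, -0.6426) x3=(-1.8853, 0.8060, 0.7630)
step 11: x0=(1.9607, 1.4483, 0.3597) x1=(1.2079, 0.8668, 2.1426) x2=(0.4792, -1.4981, -0.6149) x3=(-1.9084, 0.7934, 0.7721)
step 12: x0=(1.9746, 1.4599, 0.3681) x1=(1.1821, 0.8469, 2.1546) x2=(0.4863, -1.4908, -0.5872) x3=(-1.9311, 0.7807, 0.7813)
step 13: x0=(1.9883, 1.4712, 0.3767) x1=(1.1563, 0.8271, 2.1661) x2=(0.4933, -1.4832, -0.5592) x3=(-1.9537, 0.7679, 0.7904)
step 14: x0=(2.0017, 1.4823, 0.3855) x1=(1.1305, 0.8073, 2.1771) x2=(0.5003, -1.4753, -0.5311) x3=(-1.9760, 0.7551, 0.7995)
step 15: x0=(2.0148, 1.4933, 0.3945) x1=(1.1046, 0.7875, 2.1875) x2=(0.5073, -1.4671, -0.5029) x3=(-1.9980, 0.7423, 0.8085)
step 16: x0=(2.0277, 1.5040, 0.4035) x1=(1.0788, 0.7679, 2.1974) x2=(0.5143, -1.4586, -0.4745) x3=(-2.0197, 0.7294, 0.8176)
step 17: x0=(2.0403, 1.5146, 0.4128) x1=(1.0530, 0.7483, 2.2068) x2=(0.5212, -1.4498, -0.4459) x3=(-2.0412, 0.7165, 0.8266)
step 18: x0=(2.0527, 1.5250, 0.4221) x1=(1.0272, 0.7288, 2.2158) x2=(0.5281, -1.4408, -0.4172) x3=(-2.0625, 0.7035, 0.8356)
step 19: x0=(2.0648, 1.5352, 0.4316) x1=(1.0013, 0.7093, 2.2242) x2=(0.5349, -1.4315, -0.3883) x3=(-2.0835, 0.6905, 0.8446)
step 20: x0=(2.0767, 1.5453, 0.4413) x1=(0.9755, 0.6900, 2.2322) x2=(0.5417, -1.4219, -0.3593) x3=(-2.1043, 0.6775, 0.8536)
step 21: x0=(2.0883, 1.5551, 0.4510) x1=(0.9496, 0.6706, 2.2398) x2=(0.5485, -1.4120, -0.3301) x3=(-2.1248, 0.6644, 0.8626)
step 22: x0=(2.0997, 1.5647, 0.4609) x1=(0.9238, 0.6514, 2.2468) x2=(0.5552, -1.4018, -0.3008) x3=(-2.1450, 0.6513, 0.8716)
step 23: x0=(2.1108, 1.5742, 0.4708) x1=(0.8979, 0.6322, 2.2535) x2=(0.5619, -1.3913, -0.2713) x3=(-2.1650, 0.6381, 0.8805)
step 24: x0=(2.1217, 1.5835, 0.4809) x1=(0.8721, 0.6131, 2.2597) x2=(0.5686, -1.3806, -0.2417) x3=(-2.1848, 0.6249, 0.8894)
step 25: x0=(2.1324, 1.5926, 0.4911) x1=(0.8462, 0.5940, 2.2655) x2=(0.5752, -1.3695, -0.2119) x3=(-2.2043, 0.6117, 0.8984)
step 26: x0=(2.1428, 1.6015, 0.5014) x1=(0.8204, 0.5750, 2.2708) x2=(0.5817, -1.3582, -0.1819) x3=(-2.2236, 0.5984, 0.9073)
step 27: x0=(2.1530, 1.6102, 0.5118) x1=(0.7945, 0.5560, 2.2757) x2=(0.5883, -1.3466, -0.1518) x3=(-2.2426, 0.5851, 0.9162)
step 28: x0=(2.1629, 1.6187, 0.5223) x1=(0.7686, 0.5371, 2.2802) x2=(0.5947, -1.3347, -0.1216) x3=(-2.2613, 0.5718, 0.9251)
step 29: x0=(2.1726, 1.6270, 0.5328) x1=(0.7427, 0.5182, 2.2843) x2=(0.6012, -1.3225, -0.0912) x3=(-2.2799, 0.5584, 0.9340)
step 30: x0=(2.1821, 1.6352, 0.5435) x1=(0.7168, 0.4994, 2.2880) x2=(0.6075, -1.3100, -0.0606) x3=(-2.2981, 0.5450, 0.9429)
step 31: x0=(2.1914, 1.6431, 0.5542) x1=(0.6908, 0.4806, 2.2913) x2=(0.6139, -1.2973, -0.0299) x3=(-2.3162, 0.5315, 0.9518)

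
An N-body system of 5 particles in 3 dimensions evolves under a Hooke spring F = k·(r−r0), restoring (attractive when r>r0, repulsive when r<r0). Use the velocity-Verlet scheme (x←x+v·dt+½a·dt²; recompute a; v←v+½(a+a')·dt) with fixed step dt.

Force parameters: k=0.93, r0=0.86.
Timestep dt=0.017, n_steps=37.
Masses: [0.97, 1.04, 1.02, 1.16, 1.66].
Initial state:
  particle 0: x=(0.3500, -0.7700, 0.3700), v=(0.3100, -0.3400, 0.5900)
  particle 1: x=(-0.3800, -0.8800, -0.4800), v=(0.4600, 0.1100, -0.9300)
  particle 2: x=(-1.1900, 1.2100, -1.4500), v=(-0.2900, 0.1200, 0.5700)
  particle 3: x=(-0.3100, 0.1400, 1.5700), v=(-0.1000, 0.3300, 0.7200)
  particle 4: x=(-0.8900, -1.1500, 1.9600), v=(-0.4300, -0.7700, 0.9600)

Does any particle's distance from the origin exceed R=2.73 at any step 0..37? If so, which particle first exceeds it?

step 0: x0=(0.3500, -0.7700, 0.3700) x1=(-0.3800, -0.8800, -0.4800) x2=(-1.1900, 1.2100, -1.4500) x3=(-0.3100, 0.1400, 1.5700) x4=(-0.8900, -1.1500, 1.9600)
step 1: x0=(0.3549, -0.7756, 0.3800) x1=(-0.3723, -0.8779, -0.4955) x2=(-1.1946, 1.2113, -1.4394) x3=(-0.3118, 0.1455, 1.5818) x4=(-0.8972, -1.1629, 1.9759)
step 2: x0=(0.3592, -0.7807, 0.3900) x1=(-0.3647, -0.8753, -0.5103) x2=(-1.1985, 1.2112, -1.4270) x3=(-0.3137, 0.1508, 1.5927) x4=(-0.9043, -1.1753, 1.9909)
step 3: x0=(0.3629, -0.7853, 0.4001) x1=(-0.3573, -0.8723, -0.5245) x2=(-1.2018, 1.2096, -1.4128) x3=(-0.3157, 0.1560, 1.6026) x4=(-0.9111, -1.1872, 2.0050)
step 4: x0=(0.3659, -0.7895, 0.4101) x1=(-0.3501, -0.8687, -0.5379) x2=(-1.2044, 1.2066, -1.3968) x3=(-0.3179, 0.1609, 1.6116) x4=(-0.9178, -1.1987, 2.0182)
step 5: x0=(0.3682, -0.7932, 0.4201) x1=(-0.3431, -0.8648, -0.5507) x2=(-1.2063, 1.2022, -1.3790) x3=(-0.3203, 0.1655, 1.6197) x4=(-0.9243, -1.2096, 2.0305)
step 6: x0=(0.3698, -0.7965, 0.4300) x1=(-0.3362, -0.8603, -0.5626) x2=(-1.2075, 1.1963, -1.3594) x3=(-0.3228, 0.1700, 1.6269) x4=(-0.9306, -1.2201, 2.0419)
step 7: x0=(0.3707, -0.7994, 0.4400) x1=(-0.3296, -0.8554, -0.5738) x2=(-1.2080, 1.1890, -1.3380) x3=(-0.3254, 0.1742, 1.6331) x4=(-0.9367, -1.2301, 2.0524)
step 8: x0=(0.3710, -0.8017, 0.4500) x1=(-0.3231, -0.8501, -0.5843) x2=(-1.2079, 1.1803, -1.3149) x3=(-0.3281, 0.1782, 1.6384) x4=(-0.9426, -1.2396, 2.0620)
step 9: x0=(0.3705, -0.8037, 0.4599) x1=(-0.3169, -0.8443, -0.5939) x2=(-1.2071, 1.1702, -1.2901) x3=(-0.3310, 0.1819, 1.6428) x4=(-0.9483, -1.2486, 2.0707)
step 10: x0=(0.3694, -0.8051, 0.4698) x1=(-0.3108, -0.8381, -0.6027) x2=(-1.2056, 1.1586, -1.2635) x3=(-0.3341, 0.1854, 1.6462) x4=(-0.9538, -1.2571, 2.0785)
step 11: x0=(0.3676, -0.8061, 0.4797) x1=(-0.3050, -0.8315, -0.6106) x2=(-1.2035, 1.1457, -1.2352) x3=(-0.3372, 0.1886, 1.6488) x4=(-0.9590, -1.2651, 2.0853)
step 12: x0=(0.3651, -0.8067, 0.4896) x1=(-0.2994, -0.8244, -0.6177) x2=(-1.2007, 1.1313, -1.2053) x3=(-0.3405, 0.1916, 1.6504) x4=(-0.9641, -1.2725, 2.0912)
step 13: x0=(0.3619, -0.8069, 0.4995) x1=(-0.2939, -0.8170, -0.6239) x2=(-1.1972, 1.1157, -1.1737) x3=(-0.3439, 0.1943, 1.6511) x4=(-0.9689, -1.2795, 2.0962)
step 14: x0=(0.3581, -0.8066, 0.5094) x1=(-0.2887, -0.8092, -0.6293) x2=(-1.1931, 1.0986, -1.1406) x3=(-0.3475, 0.1967, 1.6509) x4=(-0.9735, -1.2859, 2.1003)
step 15: x0=(0.3535, -0.8058, 0.5192) x1=(-0.2837, -0.8009, -0.6337) x2=(-1.1884, 1.0803, -1.1058) x3=(-0.3511, 0.1988, 1.6499) x4=(-0.9778, -1.2918, 2.1035)
step 16: x0=(0.3483, -0.8047, 0.5291) x1=(-0.2790, -0.7924, -0.6372) x2=(-1.1830, 1.0607, -1.0694) x3=(-0.3549, 0.2006, 1.6479) x4=(-0.9820, -1.2972, 2.1058)
step 17: x0=(0.3424, -0.8031, 0.5389) x1=(-0.2744, -0.7834, -0.6398) x2=(-1.1770, 1.0397, -1.0316) x3=(-0.3588, 0.2022, 1.6451) x4=(-0.9859, -1.3021, 2.1072)
step 18: x0=(0.3358, -0.8011, 0.5487) x1=(-0.2701, -0.7741, -0.6415) x2=(-1.1704, 1.0175, -0.9922) x3=(-0.3628, 0.2034, 1.6414) x4=(-0.9895, -1.3064, 2.1076)
step 19: x0=(0.3286, -0.7987, 0.5585) x1=(-0.2660, -0.7645, -0.6422) x2=(-1.1632, 0.9941, -0.9514) x3=(-0.3669, 0.2044, 1.6369) x4=(-0.9930, -1.3102, 2.1072)
step 20: x0=(0.3207, -0.7960, 0.5683) x1=(-0.2621, -0.7545, -0.6420) x2=(-1.1555, 0.9695, -0.9092) x3=(-0.3712, 0.2050, 1.6316) x4=(-0.9962, -1.3135, 2.1059)
step 21: x0=(0.3122, -0.7928, 0.5780) x1=(-0.2585, -0.7443, -0.6408) x2=(-1.1471, 0.9437, -0.8656) x3=(-0.3755, 0.2053, 1.6254) x4=(-0.9991, -1.3163, 2.1038)
step 22: x0=(0.3030, -0.7893, 0.5878) x1=(-0.2551, -0.7337, -0.6386) x2=(-1.1382, 0.9167, -0.8206) x3=(-0.3799, 0.2054, 1.6185) x4=(-1.0019, -1.3185, 2.1007)
step 23: x0=(0.2932, -0.7853, 0.5975) x1=(-0.2519, -0.7229, -0.6355) x2=(-1.1287, 0.8886, -0.7743) x3=(-0.3845, 0.2051, 1.6108) x4=(-1.0043, -1.3203, 2.0968)
step 24: x0=(0.2829, -0.7811, 0.6073) x1=(-0.2489, -0.7118, -0.6314) x2=(-1.1187, 0.8595, -0.7268) x3=(-0.3891, 0.2045, 1.6023) x4=(-1.0066, -1.3215, 2.0921)
step 25: x0=(0.2719, -0.7765, 0.6170) x1=(-0.2462, -0.7005, -0.6264) x2=(-1.1082, 0.8293, -0.6781) x3=(-0.3939, 0.2036, 1.5931) x4=(-1.0085, -1.3222, 2.0865)
step 26: x0=(0.2603, -0.7716, 0.6267) x1=(-0.2437, -0.6889, -0.6204) x2=(-1.0972, 0.7981, -0.6282) x3=(-0.3987, 0.2023, 1.5832) x4=(-1.0103, -1.3224, 2.0801)
step 27: x0=(0.2481, -0.7663, 0.6364) x1=(-0.2414, -0.6771, -0.6134) x2=(-1.0857, 0.7659, -0.5772) x3=(-0.4036, 0.2008, 1.5726) x4=(-1.0118, -1.3221, 2.0729)
step 28: x0=(0.2354, -0.7608, 0.6461) x1=(-0.2394, -0.6651, -0.6054) x2=(-1.0738, 0.7327, -0.5251) x3=(-0.4086, 0.1989, 1.5613) x4=(-1.0131, -1.3213, 2.0649)
step 29: x0=(0.2222, -0.7549, 0.6558) x1=(-0.2375, -0.6530, -0.5965) x2=(-1.0614, 0.6986, -0.4719) x3=(-0.4136, 0.1968, 1.5494) x4=(-1.0141, -1.3200, 2.0561)
step 30: x0=(0.2084, -0.7488, 0.6655) x1=(-0.2359, -0.6406, -0.5866) x2=(-1.0486, 0.6637, -0.4178) x3=(-0.4188, 0.1943, 1.5368) x4=(-1.0148, -1.3183, 2.0466)
step 31: x0=(0.1941, -0.7424, 0.6752) x1=(-0.2346, -0.6282, -0.5758) x2=(-1.0354, 0.6279, -0.3628) x3=(-0.4240, 0.1914, 1.5237) x4=(-1.0154, -1.3160, 2.0363)
step 32: x0=(0.1793, -0.7357, 0.6850) x1=(-0.2334, -0.6155, -0.5641) x2=(-1.0218, 0.5914, -0.3069) x3=(-0.4293, 0.1883, 1.5099) x4=(-1.0157, -1.3133, 2.0252)
step 33: x0=(0.1641, -0.7289, 0.6947) x1=(-0.2324, -0.6028, -0.5514) x2=(-1.0079, 0.5541, -0.2501) x3=(-0.4346, 0.1849, 1.4957) x4=(-1.0157, -1.3101, 2.0135)
step 34: x0=(0.1483, -0.7218, 0.7044) x1=(-0.2317, -0.5899, -0.5377) x2=(-0.9936, 0.5161, -0.1926) x3=(-0.4400, 0.1811, 1.4809) x4=(-1.0155, -1.3064, 2.0010)
step 35: x0=(0.1322, -0.7145, 0.7142) x1=(-0.2312, -0.5770, -0.5232) x2=(-0.9790, 0.4774, -0.1343) x3=(-0.4454, 0.1770, 1.4656) x4=(-1.0151, -1.3023, 1.9879)
step 36: x0=(0.1156, -0.7070, 0.7239) x1=(-0.2309, -0.5640, -0.5078) x2=(-0.9641, 0.4381, -0.0754) x3=(-0.4509, 0.1727, 1.4499) x4=(-1.0145, -1.2977, 1.9741)
step 37: x0=(0.0986, -0.6994, 0.7337) x1=(-0.2308, -0.5509, -0.4915) x2=(-0.9490, 0.3982, -0.0158) x3=(-0.4565, 0.1680, 1.4337) x4=(-1.0136, -1.2927, 1.9596)

no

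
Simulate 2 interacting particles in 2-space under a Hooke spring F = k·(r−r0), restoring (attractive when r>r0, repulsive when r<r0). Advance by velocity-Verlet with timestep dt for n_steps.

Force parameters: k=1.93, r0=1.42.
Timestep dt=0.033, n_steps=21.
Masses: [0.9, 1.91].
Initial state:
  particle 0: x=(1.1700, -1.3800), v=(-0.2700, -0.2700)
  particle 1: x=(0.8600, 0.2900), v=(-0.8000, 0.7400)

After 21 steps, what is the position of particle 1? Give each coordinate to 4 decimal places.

(0.3320, 0.6894)

step 0: x0=(1.1700, -1.3800) x1=(0.8600, 0.2900)
step 1: x0=(1.1610, -1.3886) x1=(0.8336, 0.3143)
step 2: x0=(1.1519, -1.3965) x1=(0.8073, 0.3382)
step 3: x0=(1.1427, -1.4035) x1=(0.7811, 0.3618)
step 4: x0=(1.1332, -1.4097) x1=(0.7549, 0.3849)
step 5: x0=(1.1236, -1.4150) x1=(0.7289, 0.4076)
step 6: x0=(1.1137, -1.4192) x1=(0.7029, 0.4298)
step 7: x0=(1.1036, -1.4224) x1=(0.6771, 0.4515)
step 8: x0=(1.0932, -1.4244) x1=(0.6514, 0.4727)
step 9: x0=(1.0826, -1.4252) x1=(0.6258, 0.4933)
step 10: x0=(1.0716, -1.4248) x1=(0.6004, 0.5133)
step 11: x0=(1.0604, -1.4230) x1=(0.5751, 0.5327)
step 12: x0=(1.0488, -1.4199) x1=(0.5499, 0.5515)
step 13: x0=(1.0368, -1.4154) x1=(0.5250, 0.5696)
step 14: x0=(1.0245, -1.4095) x1=(0.5002, 0.5870)
step 15: x0=(1.0118, -1.4022) x1=(0.4756, 0.6038)
step 16: x0=(0.9987, -1.3933) x1=(0.4511, 0.6198)
step 17: x0=(0.9852, -1.3830) x1=(0.4269, 0.6352)
step 18: x0=(0.9713, -1.3711) x1=(0.4028, 0.6498)
step 19: x0=(0.9570, -1.3577) x1=(0.3790, 0.6637)
step 20: x0=(0.9422, -1.3428) x1=(0.3554, 0.6769)
step 21: x0=(0.9270, -1.3263) x1=(0.3320, 0.6894)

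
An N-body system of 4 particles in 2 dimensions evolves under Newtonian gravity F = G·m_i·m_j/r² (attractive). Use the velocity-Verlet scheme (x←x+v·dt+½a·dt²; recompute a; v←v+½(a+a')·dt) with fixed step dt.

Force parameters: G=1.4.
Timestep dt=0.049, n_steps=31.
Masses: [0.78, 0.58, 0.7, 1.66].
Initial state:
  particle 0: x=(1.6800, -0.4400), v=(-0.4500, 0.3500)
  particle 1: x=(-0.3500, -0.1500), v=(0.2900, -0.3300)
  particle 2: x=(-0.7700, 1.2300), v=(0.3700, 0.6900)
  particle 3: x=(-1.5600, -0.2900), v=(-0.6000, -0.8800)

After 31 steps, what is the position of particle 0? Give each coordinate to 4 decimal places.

(0.2859, 0.1518)

step 0: x0=(1.6800, -0.4400) x1=(-0.3500, -0.1500) x2=(-0.7700, 1.2300) x3=(-1.5600, -0.2900)
step 1: x0=(1.6573, -0.4227) x1=(-0.3375, -0.1659) x2=(-0.7520, 1.2624) x3=(-1.5884, -0.3327)
step 2: x0=(1.6335, -0.4052) x1=(-0.3282, -0.1813) x2=(-0.7344, 1.2923) x3=(-1.6151, -0.3746)
step 3: x0=(1.6083, -0.3875) x1=(-0.3217, -0.1963) x2=(-0.7170, 1.3198) x3=(-1.6400, -0.4157)
step 4: x0=(1.5819, -0.3696) x1=(-0.3178, -0.2110) x2=(-0.6999, 1.3451) x3=(-1.6634, -0.4562)
step 5: x0=(1.5542, -0.3514) x1=(-0.3163, -0.2253) x2=(-0.6829, 1.3683) x3=(-1.6851, -0.4959)
step 6: x0=(1.5252, -0.3331) x1=(-0.3172, -0.2395) x2=(-0.6661, 1.3895) x3=(-1.7055, -0.5350)
step 7: x0=(1.4948, -0.3146) x1=(-0.3201, -0.2534) x2=(-0.6494, 1.4087) x3=(-1.7243, -0.5734)
step 8: x0=(1.4631, -0.2959) x1=(-0.3250, -0.2671) x2=(-0.6329, 1.4261) x3=(-1.7418, -0.6112)
step 9: x0=(1.4300, -0.2770) x1=(-0.3318, -0.2807) x2=(-0.6164, 1.4417) x3=(-1.7580, -0.6483)
step 10: x0=(1.3954, -0.2580) x1=(-0.3404, -0.2941) x2=(-0.6001, 1.4556) x3=(-1.7728, -0.6848)
step 11: x0=(1.3595, -0.2389) x1=(-0.3507, -0.3075) x2=(-0.5838, 1.4678) x3=(-1.7863, -0.7208)
step 12: x0=(1.3220, -0.2196) x1=(-0.3625, -0.3208) x2=(-0.5676, 1.4784) x3=(-1.7986, -0.7561)
step 13: x0=(1.2830, -0.2003) x1=(-0.3759, -0.3340) x2=(-0.5514, 1.4873) x3=(-1.8095, -0.7908)
step 14: x0=(1.2425, -0.1808) x1=(-0.3908, -0.3472) x2=(-0.5352, 1.4947) x3=(-1.8193, -0.8249)
step 15: x0=(1.2005, -0.1613) x1=(-0.4071, -0.3604) x2=(-0.5191, 1.5005) x3=(-1.8278, -0.8583)
step 16: x0=(1.1568, -0.1416) x1=(-0.4248, -0.3736) x2=(-0.5030, 1.5047) x3=(-1.8350, -0.8912)
step 17: x0=(1.1115, -0.1220) x1=(-0.4438, -0.3869) x2=(-0.4869, 1.5074) x3=(-1.8411, -0.9234)
step 18: x0=(1.0646, -0.1023) x1=(-0.4641, -0.4002) x2=(-0.4707, 1.5086) x3=(-1.8459, -0.9549)
step 19: x0=(1.0159, -0.0826) x1=(-0.4856, -0.4136) x2=(-0.4546, 1.5082) x3=(-1.8495, -0.9858)
step 20: x0=(0.9656, -0.0629) x1=(-0.5085, -0.4271) x2=(-0.4384, 1.5063) x3=(-1.8518, -1.0160)
step 21: x0=(0.9134, -0.0432) x1=(-0.5325, -0.4408) x2=(-0.4221, 1.5029) x3=(-1.8529, -1.0455)
step 22: x0=(0.8594, -0.0235) x1=(-0.5579, -0.4546) x2=(-0.4058, 1.4979) x3=(-1.8527, -1.0742)
step 23: x0=(0.8036, -0.0038) x1=(-0.5844, -0.4686) x2=(-0.3894, 1.4913) x3=(-1.8512, -1.1023)
step 24: x0=(0.7459, 0.0158) x1=(-0.6123, -0.4829) x2=(-0.3730, 1.4831) x3=(-1.8485, -1.1295)
step 25: x0=(0.6863, 0.0353) x1=(-0.6414, -0.4975) x2=(-0.3564, 1.4733) x3=(-1.8444, -1.1559)
step 26: x0=(0.6247, 0.0548) x1=(-0.6719, -0.5124) x2=(-0.3397, 1.4618) x3=(-1.8390, -1.1814)
step 27: x0=(0.5611, 0.0742) x1=(-0.7037, -0.5278) x2=(-0.3229, 1.4485) x3=(-1.8323, -1.2060)
step 28: x0=(0.4954, 0.0936) x1=(-0.7370, -0.5437) x2=(-0.3059, 1.4334) x3=(-1.8241, -1.2297)
step 29: x0=(0.4277, 0.1130) x1=(-0.7718, -0.5602) x2=(-0.2888, 1.4164) x3=(-1.8145, -1.2523)
step 30: x0=(0.3579, 0.1324) x1=(-0.8083, -0.5775) x2=(-0.2715, 1.3974) x3=(-1.8034, -1.2738)
step 31: x0=(0.2859, 0.1518) x1=(-0.8465, -0.5956) x2=(-0.2540, 1.3763) x3=(-1.7907, -1.2942)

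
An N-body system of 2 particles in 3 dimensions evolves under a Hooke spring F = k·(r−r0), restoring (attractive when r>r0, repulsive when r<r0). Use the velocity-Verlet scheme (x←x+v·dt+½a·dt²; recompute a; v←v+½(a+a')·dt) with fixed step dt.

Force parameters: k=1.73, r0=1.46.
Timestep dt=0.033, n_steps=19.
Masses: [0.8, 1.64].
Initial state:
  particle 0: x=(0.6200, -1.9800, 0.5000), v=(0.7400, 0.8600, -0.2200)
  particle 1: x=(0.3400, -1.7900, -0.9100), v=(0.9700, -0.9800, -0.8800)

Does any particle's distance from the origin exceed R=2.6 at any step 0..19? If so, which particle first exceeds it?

step 0: x0=(0.6200, -1.9800, 0.5000) x1=(0.3400, -1.7900, -0.9100)
step 1: x0=(0.6444, -1.9516, 0.4928) x1=(0.3720, -1.8223, -0.9390)
step 2: x0=(0.6688, -1.9232, 0.4855) x1=(0.4040, -1.8547, -0.9681)
step 3: x0=(0.6933, -1.8949, 0.4782) x1=(0.4360, -1.8870, -0.9971)
step 4: x0=(0.7177, -1.8665, 0.4708) x1=(0.4681, -1.9194, -1.0261)
step 5: x0=(0.7420, -1.8381, 0.4633) x1=(0.5001, -1.9517, -1.0550)
step 6: x0=(0.7664, -1.8097, 0.4556) x1=(0.5321, -1.9840, -1.0838)
step 7: x0=(0.7907, -1.7814, 0.4476) x1=(0.5642, -2.0163, -1.1125)
step 8: x0=(0.8149, -1.7531, 0.4393) x1=(0.5963, -2.0486, -1.1411)
step 9: x0=(0.8392, -1.7249, 0.4307) x1=(0.6284, -2.0809, -1.1694)
step 10: x0=(0.8633, -1.6968, 0.4216) x1=(0.6605, -2.1131, -1.1976)
step 11: x0=(0.8874, -1.6688, 0.4120) x1=(0.6927, -2.1453, -1.2255)
step 12: x0=(0.9114, -1.6410, 0.4019) x1=(0.7249, -2.1773, -1.2531)
step 13: x0=(0.9354, -1.6134, 0.3911) x1=(0.7572, -2.2093, -1.2804)
step 14: x0=(0.9592, -1.5860, 0.3795) x1=(0.7894, -2.2411, -1.3074)
step 15: x0=(0.9830, -1.5589, 0.3672) x1=(0.8217, -2.2728, -1.3340)
step 16: x0=(1.0067, -1.5322, 0.3541) x1=(0.8541, -2.3044, -1.3601)
step 17: x0=(1.0304, -1.5059, 0.3400) x1=(0.8865, -2.3357, -1.3858)
step 18: x0=(1.0539, -1.4801, 0.3250) x1=(0.9189, -2.3668, -1.4111)
step 19: x0=(1.0774, -1.4548, 0.3089) x1=(0.9514, -2.3976, -1.4358)

yes, particle 1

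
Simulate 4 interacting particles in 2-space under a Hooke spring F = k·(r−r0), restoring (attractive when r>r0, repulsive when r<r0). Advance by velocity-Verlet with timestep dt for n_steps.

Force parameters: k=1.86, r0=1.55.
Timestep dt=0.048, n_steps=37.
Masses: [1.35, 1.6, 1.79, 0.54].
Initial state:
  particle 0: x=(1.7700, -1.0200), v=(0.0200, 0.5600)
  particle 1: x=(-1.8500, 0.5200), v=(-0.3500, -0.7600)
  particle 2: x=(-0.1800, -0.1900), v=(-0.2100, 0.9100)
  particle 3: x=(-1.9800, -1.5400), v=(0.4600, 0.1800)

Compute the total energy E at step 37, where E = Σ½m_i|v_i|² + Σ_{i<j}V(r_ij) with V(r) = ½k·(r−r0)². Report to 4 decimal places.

12.5999

step 0: x0=(1.7700, -1.0200) x1=(-1.8500, 0.5200) x2=(-0.1800, -0.1900) x3=(-1.9800, -1.5400)
step 1: x0=(1.7631, -0.9918) x1=(-1.8636, 0.4814) x2=(-0.1904, -0.1470) x3=(-1.9468, -1.5264)
step 2: x0=(1.7407, -0.9610) x1=(-1.8707, 0.4391) x2=(-0.2014, -0.1053) x3=(-1.8919, -1.5034)
step 3: x0=(1.7031, -0.9278) x1=(-1.8716, 0.3932) x2=(-0.2127, -0.0650) x3=(-1.8163, -1.4715)
step 4: x0=(1.6508, -0.8924) x1=(-1.8663, 0.3443) x2=(-0.2243, -0.0261) x3=(-1.7216, -1.4316)
step 5: x0=(1.5847, -0.8549) x1=(-1.8551, 0.2927) x2=(-0.2360, 0.0116) x3=(-1.6095, -1.3848)
step 6: x0=(1.5057, -0.8156) x1=(-1.8383, 0.2389) x2=(-0.2476, 0.0481) x3=(-1.4821, -1.3324)
step 7: x0=(1.4150, -0.7747) x1=(-1.8164, 0.1834) x2=(-0.2589, 0.0837) x3=(-1.3416, -1.2756)
step 8: x0=(1.3140, -0.7323) x1=(-1.7898, 0.1266) x2=(-0.2698, 0.1186) x3=(-1.1904, -1.2161)
step 9: x0=(1.2040, -0.6888) x1=(-1.7590, 0.0687) x2=(-0.2802, 0.1530) x3=(-1.0308, -1.1552)
step 10: x0=(1.0866, -0.6443) x1=(-1.7246, 0.0102) x2=(-0.2901, 0.1874) x3=(-0.8651, -1.0942)
step 11: x0=(0.9636, -0.5990) x1=(-1.6873, -0.0489) x2=(-0.2995, 0.2220) x3=(-0.6957, -1.0344)
step 12: x0=(0.8365, -0.5533) x1=(-1.6476, -0.1084) x2=(-0.3084, 0.2573) x3=(-0.5247, -0.9769)
step 13: x0=(0.7072, -0.5071) x1=(-1.6061, -0.1683) x2=(-0.3172, 0.2936) x3=(-0.3543, -0.9227)
step 14: x0=(0.5773, -0.4606) x1=(-1.5631, -0.2285) x2=(-0.3260, 0.3312) x3=(-0.1863, -0.8726)
step 15: x0=(0.4481, -0.4136) x1=(-1.5190, -0.2891) x2=(-0.3351, 0.3703) x3=(-0.0226, -0.8279)
step 16: x0=(0.3209, -0.3655) x1=(-1.4742, -0.3500) x2=(-0.3447, 0.4111) x3=(0.1359, -0.7903)
step 17: x0=(0.1953, -0.3156) x1=(-1.4288, -0.4113) x2=(-0.3550, 0.4537) x3=(0.2909, -0.7622)
step 18: x0=(0.0699, -0.2638) x1=(-1.3831, -0.4730) x2=(-0.3660, 0.4982) x3=(0.4467, -0.7435)
step 19: x0=(-0.0561, -0.2115) x1=(-1.3370, -0.5351) x2=(-0.3777, 0.5443) x3=(0.6050, -0.7308)
step 20: x0=(-0.1822, -0.1598) x1=(-1.2907, -0.5977) x2=(-0.3897, 0.5922) x3=(0.7643, -0.7208)
step 21: x0=(-0.3078, -0.1093) x1=(-1.2440, -0.6608) x2=(-0.4019, 0.6416) x3=(0.9216, -0.7113)
step 22: x0=(-0.4324, -0.0603) x1=(-1.1967, -0.7246) x2=(-0.4138, 0.6923) x3=(1.0734, -0.7003)
step 23: x0=(-0.5555, -0.0128) x1=(-1.1484, -0.7892) x2=(-0.4248, 0.7440) x3=(1.2160, -0.6865)
step 24: x0=(-0.6769, 0.0333) x1=(-1.0988, -0.8545) x2=(-0.4345, 0.7962) x3=(1.3459, -0.6687)
step 25: x0=(-0.7965, 0.0782) x1=(-1.0471, -0.9205) x2=(-0.4425, 0.8484) x3=(1.4596, -0.6461)
step 26: x0=(-0.9141, 0.1218) x1=(-0.9930, -0.9867) x2=(-0.4484, 0.9002) x3=(1.5539, -0.6181)
step 27: x0=(-1.0295, 0.1642) x1=(-0.9359, -1.0526) x2=(-0.4519, 0.9509) x3=(1.6264, -0.5843)
step 28: x0=(-1.1424, 0.2051) x1=(-0.8756, -1.1175) x2=(-0.4529, 1.0001) x3=(1.6747, -0.5445)
step 29: x0=(-1.2523, 0.2443) x1=(-0.8121, -1.1808) x2=(-0.4514, 1.0473) x3=(1.6975, -0.4988)
step 30: x0=(-1.3586, 0.2815) x1=(-0.7456, -1.2416) x2=(-0.4472, 1.0919) x3=(1.6936, -0.4473)
step 31: x0=(-1.4606, 0.3167) x1=(-0.6763, -1.2992) x2=(-0.4407, 1.1337) x3=(1.6628, -0.3903)
step 32: x0=(-1.5578, 0.3495) x1=(-0.6046, -1.3529) x2=(-0.4318, 1.1722) x3=(1.6054, -0.3283)
step 33: x0=(-1.6496, 0.3797) x1=(-0.5312, -1.4021) x2=(-0.4209, 1.2072) x3=(1.5223, -0.2618)
step 34: x0=(-1.7353, 0.4073) x1=(-0.4565, -1.4461) x2=(-0.4083, 1.2384) x3=(1.4149, -0.1915)
step 35: x0=(-1.8146, 0.4322) x1=(-0.3813, -1.4844) x2=(-0.3943, 1.2658) x3=(1.2852, -0.1181)
step 36: x0=(-1.8870, 0.4541) x1=(-0.3062, -1.5168) x2=(-0.3793, 1.2893) x3=(1.1354, -0.0424)
step 37: x0=(-1.9522, 0.4731) x1=(-0.2319, -1.5427) x2=(-0.3638, 1.3088) x3=(0.9682, 0.0348)
step 0 velocities: v0=(0.0200, 0.5600) v1=(-0.3500, -0.7600) v2=(-0.2100, 0.9100) v3=(0.4600, 0.1800)
step 0: KE=1.6185, PE=11.0027, E=12.6212
step 37 velocities: v0=(-1.2825, 0.3652) v1=(1.5341, -0.4710) v2=(0.3244, 0.3660) v3=(-3.6379, 1.6140)
step 37: KE=7.7514, PE=4.8485, E=12.5999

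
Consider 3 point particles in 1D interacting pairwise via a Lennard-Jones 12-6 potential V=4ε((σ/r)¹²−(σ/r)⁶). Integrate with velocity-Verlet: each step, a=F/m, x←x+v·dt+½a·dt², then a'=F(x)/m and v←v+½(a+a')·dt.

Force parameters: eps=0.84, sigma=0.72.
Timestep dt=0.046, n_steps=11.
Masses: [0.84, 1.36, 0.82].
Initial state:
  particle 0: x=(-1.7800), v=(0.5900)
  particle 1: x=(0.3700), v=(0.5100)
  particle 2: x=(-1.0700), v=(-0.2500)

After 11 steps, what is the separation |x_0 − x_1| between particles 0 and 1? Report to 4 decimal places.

step 0: x0=(-1.7800) x1=(0.3700) x2=(-1.0700)
step 1: x0=(-1.7985) x1=(0.3933) x2=(-1.0344)
step 2: x0=(-1.8356) x1=(0.4162) x2=(-0.9792)
step 3: x0=(-1.8666) x1=(0.4387) x2=(-0.9296)
step 4: x0=(-1.8909) x1=(0.4607) x2=(-0.8860)
step 5: x0=(-1.9102) x1=(0.4822) x2=(-0.8466)
step 6: x0=(-1.9258) x1=(0.5031) x2=(-0.8101)
step 7: x0=(-1.9386) x1=(0.5234) x2=(-0.7754)
step 8: x0=(-1.9492) x1=(0.5430) x2=(-0.7419)
step 9: x0=(-1.9581) x1=(0.5619) x2=(-0.7090)
step 10: x0=(-1.9655) x1=(0.5801) x2=(-0.6762)
step 11: x0=(-1.9719) x1=(0.5974) x2=(-0.6432)

2.5692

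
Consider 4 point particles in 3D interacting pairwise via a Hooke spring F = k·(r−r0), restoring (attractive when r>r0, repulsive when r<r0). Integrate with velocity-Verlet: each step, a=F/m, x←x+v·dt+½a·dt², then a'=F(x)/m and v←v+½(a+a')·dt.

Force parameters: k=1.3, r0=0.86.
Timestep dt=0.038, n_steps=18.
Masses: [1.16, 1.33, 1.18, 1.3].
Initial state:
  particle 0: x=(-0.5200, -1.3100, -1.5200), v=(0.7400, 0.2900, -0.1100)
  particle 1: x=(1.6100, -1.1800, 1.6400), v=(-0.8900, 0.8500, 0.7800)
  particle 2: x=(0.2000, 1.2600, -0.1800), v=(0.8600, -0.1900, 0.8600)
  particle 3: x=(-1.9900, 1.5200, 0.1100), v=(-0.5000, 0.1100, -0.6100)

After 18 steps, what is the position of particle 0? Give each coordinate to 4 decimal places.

(0.1084, -0.2103, -0.5151)

step 0: x0=(-0.5200, -1.3100, -1.5200) x1=(1.6100, -1.1800, 1.6400) x2=(0.2000, 1.2600, -0.1800) x3=(-1.9900, 1.5200, 0.1100)
step 1: x0=(-0.4910, -1.2957, -1.5204) x1=(1.5722, -1.1449, 1.6661) x2=(0.2320, 1.2500, -0.1469) x3=(-2.0051, 1.5209, 0.0867)
step 2: x0=(-0.4605, -1.2748, -1.5133) x1=(1.5266, -1.1044, 1.6850) x2=(0.2626, 1.2346, -0.1129) x3=(-2.0123, 1.5153, 0.0633)
step 3: x0=(-0.4286, -1.2473, -1.4986) x1=(1.4735, -1.0587, 1.6966) x2=(0.2916, 1.2139, -0.0783) x3=(-2.0116, 1.5034, 0.0399)
step 4: x0=(-0.3954, -1.2135, -1.4765) x1=(1.4131, -1.0079, 1.7011) x2=(0.3188, 1.1881, -0.0431) x3=(-2.0029, 1.4851, 0.0167)
step 5: x0=(-0.3611, -1.1734, -1.4470) x1=(1.3457, -0.9523, 1.6985) x2=(0.3441, 1.1574, -0.0074) x3=(-1.9864, 1.4608, -0.0062)
step 6: x0=(-0.3259, -1.1272, -1.4102) x1=(1.2717, -0.8920, 1.6888) x2=(0.3675, 1.1221, 0.0285) x3=(-1.9621, 1.4305, -0.0287)
step 7: x0=(-0.2900, -1.0751, -1.3664) x1=(1.1914, -0.8275, 1.6723) x2=(0.3887, 1.0825, 0.0647) x3=(-1.9302, 1.3944, -0.0506)
step 8: x0=(-0.2534, -1.0175, -1.3158) x1=(1.1054, -0.7588, 1.6492) x2=(0.4076, 1.0387, 0.1008) x3=(-1.8908, 1.3530, -0.0719)
step 9: x0=(-0.2165, -0.9545, -1.2587) x1=(1.0139, -0.6865, 1.6196) x2=(0.4244, 0.9913, 0.1370) x3=(-1.8443, 1.3063, -0.0923)
step 10: x0=(-0.1793, -0.8865, -1.1953) x1=(0.9175, -0.6107, 1.5839) x2=(0.4387, 0.9405, 0.1729) x3=(-1.7907, 1.2548, -0.1118)
step 11: x0=(-0.1420, -0.8139, -1.1261) x1=(0.8167, -0.5319, 1.5423) x2=(0.4507, 0.8866, 0.2085) x3=(-1.7306, 1.1988, -0.1303)
step 12: x0=(-0.1049, -0.7371, -1.0515) x1=(0.7120, -0.4504, 1.4953) x2=(0.4603, 0.8301, 0.2437) x3=(-1.6641, 1.1386, -0.1476)
step 13: x0=(-0.0679, -0.6564, -0.9718) x1=(0.6037, -0.3665, 1.4431) x2=(0.4676, 0.7714, 0.2783) x3=(-1.5918, 1.0746, -0.1638)
step 14: x0=(-0.0314, -0.5722, -0.8876) x1=(0.4926, -0.2807, 1.3864) x2=(0.4725, 0.7108, 0.3123) x3=(-1.5139, 1.0073, -0.1786)
step 15: x0=(0.0046, -0.4851, -0.7993) x1=(0.3789, -0.1933, 1.3254) x2=(0.4752, 0.6487, 0.3455) x3=(-1.4311, 0.9370, -0.1920)
step 16: x0=(0.0400, -0.3954, -0.7074) x1=(0.2633, -0.1047, 1.2607) x2=(0.4757, 0.5856, 0.3778) x3=(-1.3436, 0.8641, -0.2041)
step 17: x0=(0.0746, -0.3037, -0.6125) x1=(0.1461, -0.0152, 1.1928) x2=(0.4742, 0.5218, 0.4092) x3=(-1.2522, 0.7891, -0.2148)
step 18: x0=(0.1084, -0.2103, -0.5151) x1=(0.0278, 0.0748, 1.1222) x2=(0.4709, 0.4576, 0.4397) x3=(-1.1572, 0.7124, -0.2240)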